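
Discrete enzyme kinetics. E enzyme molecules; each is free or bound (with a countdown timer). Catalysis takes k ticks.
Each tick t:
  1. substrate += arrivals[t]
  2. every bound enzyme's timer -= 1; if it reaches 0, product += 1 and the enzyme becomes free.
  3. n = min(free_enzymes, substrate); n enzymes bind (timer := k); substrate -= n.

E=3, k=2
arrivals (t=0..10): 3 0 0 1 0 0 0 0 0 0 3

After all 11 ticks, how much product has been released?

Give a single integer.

Answer: 4

Derivation:
t=0: arr=3 -> substrate=0 bound=3 product=0
t=1: arr=0 -> substrate=0 bound=3 product=0
t=2: arr=0 -> substrate=0 bound=0 product=3
t=3: arr=1 -> substrate=0 bound=1 product=3
t=4: arr=0 -> substrate=0 bound=1 product=3
t=5: arr=0 -> substrate=0 bound=0 product=4
t=6: arr=0 -> substrate=0 bound=0 product=4
t=7: arr=0 -> substrate=0 bound=0 product=4
t=8: arr=0 -> substrate=0 bound=0 product=4
t=9: arr=0 -> substrate=0 bound=0 product=4
t=10: arr=3 -> substrate=0 bound=3 product=4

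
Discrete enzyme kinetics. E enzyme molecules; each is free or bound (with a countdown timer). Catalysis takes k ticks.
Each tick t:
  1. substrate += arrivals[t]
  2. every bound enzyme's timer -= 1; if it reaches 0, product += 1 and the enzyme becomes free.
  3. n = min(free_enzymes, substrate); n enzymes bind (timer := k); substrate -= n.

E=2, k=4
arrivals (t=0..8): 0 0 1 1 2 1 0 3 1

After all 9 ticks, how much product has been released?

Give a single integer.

Answer: 2

Derivation:
t=0: arr=0 -> substrate=0 bound=0 product=0
t=1: arr=0 -> substrate=0 bound=0 product=0
t=2: arr=1 -> substrate=0 bound=1 product=0
t=3: arr=1 -> substrate=0 bound=2 product=0
t=4: arr=2 -> substrate=2 bound=2 product=0
t=5: arr=1 -> substrate=3 bound=2 product=0
t=6: arr=0 -> substrate=2 bound=2 product=1
t=7: arr=3 -> substrate=4 bound=2 product=2
t=8: arr=1 -> substrate=5 bound=2 product=2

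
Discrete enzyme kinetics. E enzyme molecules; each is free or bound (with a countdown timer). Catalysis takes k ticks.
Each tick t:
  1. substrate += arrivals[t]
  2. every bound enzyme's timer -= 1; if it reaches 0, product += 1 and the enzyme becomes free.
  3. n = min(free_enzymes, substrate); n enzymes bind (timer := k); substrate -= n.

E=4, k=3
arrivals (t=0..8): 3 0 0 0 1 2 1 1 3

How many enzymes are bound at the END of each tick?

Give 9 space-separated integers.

Answer: 3 3 3 0 1 3 4 4 4

Derivation:
t=0: arr=3 -> substrate=0 bound=3 product=0
t=1: arr=0 -> substrate=0 bound=3 product=0
t=2: arr=0 -> substrate=0 bound=3 product=0
t=3: arr=0 -> substrate=0 bound=0 product=3
t=4: arr=1 -> substrate=0 bound=1 product=3
t=5: arr=2 -> substrate=0 bound=3 product=3
t=6: arr=1 -> substrate=0 bound=4 product=3
t=7: arr=1 -> substrate=0 bound=4 product=4
t=8: arr=3 -> substrate=1 bound=4 product=6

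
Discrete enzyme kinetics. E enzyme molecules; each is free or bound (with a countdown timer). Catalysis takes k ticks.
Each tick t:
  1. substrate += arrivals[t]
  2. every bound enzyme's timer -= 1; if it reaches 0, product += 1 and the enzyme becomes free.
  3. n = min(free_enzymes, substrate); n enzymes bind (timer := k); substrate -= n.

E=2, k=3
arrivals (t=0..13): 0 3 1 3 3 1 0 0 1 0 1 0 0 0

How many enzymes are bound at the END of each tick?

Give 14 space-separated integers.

Answer: 0 2 2 2 2 2 2 2 2 2 2 2 2 2

Derivation:
t=0: arr=0 -> substrate=0 bound=0 product=0
t=1: arr=3 -> substrate=1 bound=2 product=0
t=2: arr=1 -> substrate=2 bound=2 product=0
t=3: arr=3 -> substrate=5 bound=2 product=0
t=4: arr=3 -> substrate=6 bound=2 product=2
t=5: arr=1 -> substrate=7 bound=2 product=2
t=6: arr=0 -> substrate=7 bound=2 product=2
t=7: arr=0 -> substrate=5 bound=2 product=4
t=8: arr=1 -> substrate=6 bound=2 product=4
t=9: arr=0 -> substrate=6 bound=2 product=4
t=10: arr=1 -> substrate=5 bound=2 product=6
t=11: arr=0 -> substrate=5 bound=2 product=6
t=12: arr=0 -> substrate=5 bound=2 product=6
t=13: arr=0 -> substrate=3 bound=2 product=8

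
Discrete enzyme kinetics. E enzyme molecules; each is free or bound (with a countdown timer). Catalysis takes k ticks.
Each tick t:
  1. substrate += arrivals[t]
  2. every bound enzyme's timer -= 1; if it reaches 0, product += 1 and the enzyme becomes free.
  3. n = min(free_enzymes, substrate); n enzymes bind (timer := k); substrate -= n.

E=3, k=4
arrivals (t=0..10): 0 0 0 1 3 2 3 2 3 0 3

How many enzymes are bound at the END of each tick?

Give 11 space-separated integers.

Answer: 0 0 0 1 3 3 3 3 3 3 3

Derivation:
t=0: arr=0 -> substrate=0 bound=0 product=0
t=1: arr=0 -> substrate=0 bound=0 product=0
t=2: arr=0 -> substrate=0 bound=0 product=0
t=3: arr=1 -> substrate=0 bound=1 product=0
t=4: arr=3 -> substrate=1 bound=3 product=0
t=5: arr=2 -> substrate=3 bound=3 product=0
t=6: arr=3 -> substrate=6 bound=3 product=0
t=7: arr=2 -> substrate=7 bound=3 product=1
t=8: arr=3 -> substrate=8 bound=3 product=3
t=9: arr=0 -> substrate=8 bound=3 product=3
t=10: arr=3 -> substrate=11 bound=3 product=3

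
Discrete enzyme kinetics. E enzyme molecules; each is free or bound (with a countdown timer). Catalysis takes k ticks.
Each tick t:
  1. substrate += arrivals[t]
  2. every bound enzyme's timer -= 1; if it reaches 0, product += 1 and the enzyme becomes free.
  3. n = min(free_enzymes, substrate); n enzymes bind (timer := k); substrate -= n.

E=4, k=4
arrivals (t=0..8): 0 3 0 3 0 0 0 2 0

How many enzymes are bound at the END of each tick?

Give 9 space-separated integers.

Answer: 0 3 3 4 4 3 3 4 4

Derivation:
t=0: arr=0 -> substrate=0 bound=0 product=0
t=1: arr=3 -> substrate=0 bound=3 product=0
t=2: arr=0 -> substrate=0 bound=3 product=0
t=3: arr=3 -> substrate=2 bound=4 product=0
t=4: arr=0 -> substrate=2 bound=4 product=0
t=5: arr=0 -> substrate=0 bound=3 product=3
t=6: arr=0 -> substrate=0 bound=3 product=3
t=7: arr=2 -> substrate=0 bound=4 product=4
t=8: arr=0 -> substrate=0 bound=4 product=4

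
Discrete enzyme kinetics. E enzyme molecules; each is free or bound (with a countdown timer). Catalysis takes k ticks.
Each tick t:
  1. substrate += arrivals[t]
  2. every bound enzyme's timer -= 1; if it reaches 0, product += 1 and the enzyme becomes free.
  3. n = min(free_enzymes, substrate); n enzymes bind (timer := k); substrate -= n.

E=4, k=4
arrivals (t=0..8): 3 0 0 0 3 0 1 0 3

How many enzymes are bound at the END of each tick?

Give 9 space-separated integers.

Answer: 3 3 3 3 3 3 4 4 4

Derivation:
t=0: arr=3 -> substrate=0 bound=3 product=0
t=1: arr=0 -> substrate=0 bound=3 product=0
t=2: arr=0 -> substrate=0 bound=3 product=0
t=3: arr=0 -> substrate=0 bound=3 product=0
t=4: arr=3 -> substrate=0 bound=3 product=3
t=5: arr=0 -> substrate=0 bound=3 product=3
t=6: arr=1 -> substrate=0 bound=4 product=3
t=7: arr=0 -> substrate=0 bound=4 product=3
t=8: arr=3 -> substrate=0 bound=4 product=6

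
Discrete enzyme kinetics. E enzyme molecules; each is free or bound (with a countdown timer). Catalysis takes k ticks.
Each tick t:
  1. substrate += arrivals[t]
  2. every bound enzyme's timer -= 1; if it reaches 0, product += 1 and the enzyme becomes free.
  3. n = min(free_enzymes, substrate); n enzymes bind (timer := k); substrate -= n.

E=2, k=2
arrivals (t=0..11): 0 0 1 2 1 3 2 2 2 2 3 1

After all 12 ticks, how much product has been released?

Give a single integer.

t=0: arr=0 -> substrate=0 bound=0 product=0
t=1: arr=0 -> substrate=0 bound=0 product=0
t=2: arr=1 -> substrate=0 bound=1 product=0
t=3: arr=2 -> substrate=1 bound=2 product=0
t=4: arr=1 -> substrate=1 bound=2 product=1
t=5: arr=3 -> substrate=3 bound=2 product=2
t=6: arr=2 -> substrate=4 bound=2 product=3
t=7: arr=2 -> substrate=5 bound=2 product=4
t=8: arr=2 -> substrate=6 bound=2 product=5
t=9: arr=2 -> substrate=7 bound=2 product=6
t=10: arr=3 -> substrate=9 bound=2 product=7
t=11: arr=1 -> substrate=9 bound=2 product=8

Answer: 8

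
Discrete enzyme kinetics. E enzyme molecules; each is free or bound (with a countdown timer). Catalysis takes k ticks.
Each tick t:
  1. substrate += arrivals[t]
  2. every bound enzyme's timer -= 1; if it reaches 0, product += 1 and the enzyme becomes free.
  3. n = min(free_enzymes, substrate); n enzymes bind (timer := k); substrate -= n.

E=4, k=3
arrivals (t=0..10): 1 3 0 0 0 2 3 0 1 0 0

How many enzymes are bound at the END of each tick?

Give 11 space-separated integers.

Answer: 1 4 4 3 0 2 4 4 4 2 2

Derivation:
t=0: arr=1 -> substrate=0 bound=1 product=0
t=1: arr=3 -> substrate=0 bound=4 product=0
t=2: arr=0 -> substrate=0 bound=4 product=0
t=3: arr=0 -> substrate=0 bound=3 product=1
t=4: arr=0 -> substrate=0 bound=0 product=4
t=5: arr=2 -> substrate=0 bound=2 product=4
t=6: arr=3 -> substrate=1 bound=4 product=4
t=7: arr=0 -> substrate=1 bound=4 product=4
t=8: arr=1 -> substrate=0 bound=4 product=6
t=9: arr=0 -> substrate=0 bound=2 product=8
t=10: arr=0 -> substrate=0 bound=2 product=8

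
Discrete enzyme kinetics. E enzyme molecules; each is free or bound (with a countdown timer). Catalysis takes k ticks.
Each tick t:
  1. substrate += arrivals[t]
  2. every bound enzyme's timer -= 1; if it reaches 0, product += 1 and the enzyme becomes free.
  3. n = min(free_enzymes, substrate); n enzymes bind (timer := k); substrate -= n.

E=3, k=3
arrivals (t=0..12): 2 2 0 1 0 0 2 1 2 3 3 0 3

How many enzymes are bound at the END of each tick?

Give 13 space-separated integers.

Answer: 2 3 3 3 2 2 2 3 3 3 3 3 3

Derivation:
t=0: arr=2 -> substrate=0 bound=2 product=0
t=1: arr=2 -> substrate=1 bound=3 product=0
t=2: arr=0 -> substrate=1 bound=3 product=0
t=3: arr=1 -> substrate=0 bound=3 product=2
t=4: arr=0 -> substrate=0 bound=2 product=3
t=5: arr=0 -> substrate=0 bound=2 product=3
t=6: arr=2 -> substrate=0 bound=2 product=5
t=7: arr=1 -> substrate=0 bound=3 product=5
t=8: arr=2 -> substrate=2 bound=3 product=5
t=9: arr=3 -> substrate=3 bound=3 product=7
t=10: arr=3 -> substrate=5 bound=3 product=8
t=11: arr=0 -> substrate=5 bound=3 product=8
t=12: arr=3 -> substrate=6 bound=3 product=10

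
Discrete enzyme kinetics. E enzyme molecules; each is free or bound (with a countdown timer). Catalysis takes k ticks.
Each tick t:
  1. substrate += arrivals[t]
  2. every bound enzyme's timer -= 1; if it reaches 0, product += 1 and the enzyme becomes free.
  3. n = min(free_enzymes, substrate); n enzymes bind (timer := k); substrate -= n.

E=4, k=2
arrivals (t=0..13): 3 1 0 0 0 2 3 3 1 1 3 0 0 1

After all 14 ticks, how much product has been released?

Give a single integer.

t=0: arr=3 -> substrate=0 bound=3 product=0
t=1: arr=1 -> substrate=0 bound=4 product=0
t=2: arr=0 -> substrate=0 bound=1 product=3
t=3: arr=0 -> substrate=0 bound=0 product=4
t=4: arr=0 -> substrate=0 bound=0 product=4
t=5: arr=2 -> substrate=0 bound=2 product=4
t=6: arr=3 -> substrate=1 bound=4 product=4
t=7: arr=3 -> substrate=2 bound=4 product=6
t=8: arr=1 -> substrate=1 bound=4 product=8
t=9: arr=1 -> substrate=0 bound=4 product=10
t=10: arr=3 -> substrate=1 bound=4 product=12
t=11: arr=0 -> substrate=0 bound=3 product=14
t=12: arr=0 -> substrate=0 bound=1 product=16
t=13: arr=1 -> substrate=0 bound=1 product=17

Answer: 17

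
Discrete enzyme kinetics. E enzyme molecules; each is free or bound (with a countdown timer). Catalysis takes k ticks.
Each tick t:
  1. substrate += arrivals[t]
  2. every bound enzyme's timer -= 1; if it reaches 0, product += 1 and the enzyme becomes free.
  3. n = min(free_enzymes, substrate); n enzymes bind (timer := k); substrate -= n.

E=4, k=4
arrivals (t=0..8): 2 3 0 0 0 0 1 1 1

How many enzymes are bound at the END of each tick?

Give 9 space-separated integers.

Answer: 2 4 4 4 3 1 2 3 3

Derivation:
t=0: arr=2 -> substrate=0 bound=2 product=0
t=1: arr=3 -> substrate=1 bound=4 product=0
t=2: arr=0 -> substrate=1 bound=4 product=0
t=3: arr=0 -> substrate=1 bound=4 product=0
t=4: arr=0 -> substrate=0 bound=3 product=2
t=5: arr=0 -> substrate=0 bound=1 product=4
t=6: arr=1 -> substrate=0 bound=2 product=4
t=7: arr=1 -> substrate=0 bound=3 product=4
t=8: arr=1 -> substrate=0 bound=3 product=5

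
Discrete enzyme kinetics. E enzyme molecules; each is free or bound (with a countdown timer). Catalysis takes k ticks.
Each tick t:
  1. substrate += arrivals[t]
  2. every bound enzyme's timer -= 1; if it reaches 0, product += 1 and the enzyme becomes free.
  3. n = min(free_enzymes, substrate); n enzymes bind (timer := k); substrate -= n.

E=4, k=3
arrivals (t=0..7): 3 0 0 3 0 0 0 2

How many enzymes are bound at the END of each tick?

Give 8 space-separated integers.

t=0: arr=3 -> substrate=0 bound=3 product=0
t=1: arr=0 -> substrate=0 bound=3 product=0
t=2: arr=0 -> substrate=0 bound=3 product=0
t=3: arr=3 -> substrate=0 bound=3 product=3
t=4: arr=0 -> substrate=0 bound=3 product=3
t=5: arr=0 -> substrate=0 bound=3 product=3
t=6: arr=0 -> substrate=0 bound=0 product=6
t=7: arr=2 -> substrate=0 bound=2 product=6

Answer: 3 3 3 3 3 3 0 2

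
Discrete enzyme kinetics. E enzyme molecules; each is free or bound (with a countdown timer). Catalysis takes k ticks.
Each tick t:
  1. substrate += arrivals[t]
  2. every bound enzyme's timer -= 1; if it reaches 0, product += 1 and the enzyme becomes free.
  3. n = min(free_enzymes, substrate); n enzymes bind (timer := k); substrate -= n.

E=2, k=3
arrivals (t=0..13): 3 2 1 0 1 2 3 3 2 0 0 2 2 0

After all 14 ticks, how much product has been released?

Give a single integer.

t=0: arr=3 -> substrate=1 bound=2 product=0
t=1: arr=2 -> substrate=3 bound=2 product=0
t=2: arr=1 -> substrate=4 bound=2 product=0
t=3: arr=0 -> substrate=2 bound=2 product=2
t=4: arr=1 -> substrate=3 bound=2 product=2
t=5: arr=2 -> substrate=5 bound=2 product=2
t=6: arr=3 -> substrate=6 bound=2 product=4
t=7: arr=3 -> substrate=9 bound=2 product=4
t=8: arr=2 -> substrate=11 bound=2 product=4
t=9: arr=0 -> substrate=9 bound=2 product=6
t=10: arr=0 -> substrate=9 bound=2 product=6
t=11: arr=2 -> substrate=11 bound=2 product=6
t=12: arr=2 -> substrate=11 bound=2 product=8
t=13: arr=0 -> substrate=11 bound=2 product=8

Answer: 8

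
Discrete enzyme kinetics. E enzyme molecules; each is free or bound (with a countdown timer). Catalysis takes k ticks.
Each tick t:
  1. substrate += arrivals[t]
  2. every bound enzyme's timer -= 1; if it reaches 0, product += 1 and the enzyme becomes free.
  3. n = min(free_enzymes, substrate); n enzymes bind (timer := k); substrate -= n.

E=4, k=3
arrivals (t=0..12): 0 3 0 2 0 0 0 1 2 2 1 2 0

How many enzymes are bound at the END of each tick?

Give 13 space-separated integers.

Answer: 0 3 3 4 2 2 1 1 3 4 4 4 4

Derivation:
t=0: arr=0 -> substrate=0 bound=0 product=0
t=1: arr=3 -> substrate=0 bound=3 product=0
t=2: arr=0 -> substrate=0 bound=3 product=0
t=3: arr=2 -> substrate=1 bound=4 product=0
t=4: arr=0 -> substrate=0 bound=2 product=3
t=5: arr=0 -> substrate=0 bound=2 product=3
t=6: arr=0 -> substrate=0 bound=1 product=4
t=7: arr=1 -> substrate=0 bound=1 product=5
t=8: arr=2 -> substrate=0 bound=3 product=5
t=9: arr=2 -> substrate=1 bound=4 product=5
t=10: arr=1 -> substrate=1 bound=4 product=6
t=11: arr=2 -> substrate=1 bound=4 product=8
t=12: arr=0 -> substrate=0 bound=4 product=9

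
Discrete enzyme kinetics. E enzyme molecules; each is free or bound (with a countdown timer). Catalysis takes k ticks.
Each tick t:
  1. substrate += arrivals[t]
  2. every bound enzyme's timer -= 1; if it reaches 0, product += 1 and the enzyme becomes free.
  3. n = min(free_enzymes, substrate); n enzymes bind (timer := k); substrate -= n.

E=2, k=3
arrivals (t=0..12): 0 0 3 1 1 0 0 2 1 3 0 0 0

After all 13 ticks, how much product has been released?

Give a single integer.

Answer: 6

Derivation:
t=0: arr=0 -> substrate=0 bound=0 product=0
t=1: arr=0 -> substrate=0 bound=0 product=0
t=2: arr=3 -> substrate=1 bound=2 product=0
t=3: arr=1 -> substrate=2 bound=2 product=0
t=4: arr=1 -> substrate=3 bound=2 product=0
t=5: arr=0 -> substrate=1 bound=2 product=2
t=6: arr=0 -> substrate=1 bound=2 product=2
t=7: arr=2 -> substrate=3 bound=2 product=2
t=8: arr=1 -> substrate=2 bound=2 product=4
t=9: arr=3 -> substrate=5 bound=2 product=4
t=10: arr=0 -> substrate=5 bound=2 product=4
t=11: arr=0 -> substrate=3 bound=2 product=6
t=12: arr=0 -> substrate=3 bound=2 product=6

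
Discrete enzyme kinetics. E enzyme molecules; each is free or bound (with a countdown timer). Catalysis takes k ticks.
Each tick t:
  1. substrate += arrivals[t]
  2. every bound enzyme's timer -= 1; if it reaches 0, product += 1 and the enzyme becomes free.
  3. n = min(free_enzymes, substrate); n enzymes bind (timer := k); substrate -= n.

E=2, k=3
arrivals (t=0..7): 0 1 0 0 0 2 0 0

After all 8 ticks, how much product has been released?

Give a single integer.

t=0: arr=0 -> substrate=0 bound=0 product=0
t=1: arr=1 -> substrate=0 bound=1 product=0
t=2: arr=0 -> substrate=0 bound=1 product=0
t=3: arr=0 -> substrate=0 bound=1 product=0
t=4: arr=0 -> substrate=0 bound=0 product=1
t=5: arr=2 -> substrate=0 bound=2 product=1
t=6: arr=0 -> substrate=0 bound=2 product=1
t=7: arr=0 -> substrate=0 bound=2 product=1

Answer: 1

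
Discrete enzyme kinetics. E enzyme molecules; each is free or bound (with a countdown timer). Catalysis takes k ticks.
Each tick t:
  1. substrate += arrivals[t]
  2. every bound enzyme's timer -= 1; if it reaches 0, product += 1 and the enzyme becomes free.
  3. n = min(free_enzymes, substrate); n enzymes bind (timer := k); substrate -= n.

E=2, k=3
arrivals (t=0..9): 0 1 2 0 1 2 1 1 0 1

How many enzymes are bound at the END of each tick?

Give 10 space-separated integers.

Answer: 0 1 2 2 2 2 2 2 2 2

Derivation:
t=0: arr=0 -> substrate=0 bound=0 product=0
t=1: arr=1 -> substrate=0 bound=1 product=0
t=2: arr=2 -> substrate=1 bound=2 product=0
t=3: arr=0 -> substrate=1 bound=2 product=0
t=4: arr=1 -> substrate=1 bound=2 product=1
t=5: arr=2 -> substrate=2 bound=2 product=2
t=6: arr=1 -> substrate=3 bound=2 product=2
t=7: arr=1 -> substrate=3 bound=2 product=3
t=8: arr=0 -> substrate=2 bound=2 product=4
t=9: arr=1 -> substrate=3 bound=2 product=4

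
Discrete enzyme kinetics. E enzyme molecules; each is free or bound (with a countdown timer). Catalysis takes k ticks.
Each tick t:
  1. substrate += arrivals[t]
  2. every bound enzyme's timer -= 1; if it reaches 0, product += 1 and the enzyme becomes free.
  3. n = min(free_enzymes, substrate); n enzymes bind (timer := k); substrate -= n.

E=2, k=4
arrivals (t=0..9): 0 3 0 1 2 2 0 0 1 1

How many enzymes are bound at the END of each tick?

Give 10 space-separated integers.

t=0: arr=0 -> substrate=0 bound=0 product=0
t=1: arr=3 -> substrate=1 bound=2 product=0
t=2: arr=0 -> substrate=1 bound=2 product=0
t=3: arr=1 -> substrate=2 bound=2 product=0
t=4: arr=2 -> substrate=4 bound=2 product=0
t=5: arr=2 -> substrate=4 bound=2 product=2
t=6: arr=0 -> substrate=4 bound=2 product=2
t=7: arr=0 -> substrate=4 bound=2 product=2
t=8: arr=1 -> substrate=5 bound=2 product=2
t=9: arr=1 -> substrate=4 bound=2 product=4

Answer: 0 2 2 2 2 2 2 2 2 2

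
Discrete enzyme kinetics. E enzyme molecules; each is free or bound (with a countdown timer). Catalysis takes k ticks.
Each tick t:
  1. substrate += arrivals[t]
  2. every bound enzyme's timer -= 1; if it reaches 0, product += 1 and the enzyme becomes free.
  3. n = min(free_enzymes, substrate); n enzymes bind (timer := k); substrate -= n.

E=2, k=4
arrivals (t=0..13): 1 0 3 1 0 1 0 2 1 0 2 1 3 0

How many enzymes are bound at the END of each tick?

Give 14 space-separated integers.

Answer: 1 1 2 2 2 2 2 2 2 2 2 2 2 2

Derivation:
t=0: arr=1 -> substrate=0 bound=1 product=0
t=1: arr=0 -> substrate=0 bound=1 product=0
t=2: arr=3 -> substrate=2 bound=2 product=0
t=3: arr=1 -> substrate=3 bound=2 product=0
t=4: arr=0 -> substrate=2 bound=2 product=1
t=5: arr=1 -> substrate=3 bound=2 product=1
t=6: arr=0 -> substrate=2 bound=2 product=2
t=7: arr=2 -> substrate=4 bound=2 product=2
t=8: arr=1 -> substrate=4 bound=2 product=3
t=9: arr=0 -> substrate=4 bound=2 product=3
t=10: arr=2 -> substrate=5 bound=2 product=4
t=11: arr=1 -> substrate=6 bound=2 product=4
t=12: arr=3 -> substrate=8 bound=2 product=5
t=13: arr=0 -> substrate=8 bound=2 product=5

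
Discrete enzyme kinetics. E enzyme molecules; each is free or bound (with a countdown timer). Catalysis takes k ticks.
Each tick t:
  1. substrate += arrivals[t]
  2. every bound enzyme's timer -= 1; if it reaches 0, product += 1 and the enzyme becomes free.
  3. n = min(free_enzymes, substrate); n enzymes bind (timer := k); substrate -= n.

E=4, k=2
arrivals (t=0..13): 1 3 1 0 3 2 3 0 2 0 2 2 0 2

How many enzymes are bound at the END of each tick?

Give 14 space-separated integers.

t=0: arr=1 -> substrate=0 bound=1 product=0
t=1: arr=3 -> substrate=0 bound=4 product=0
t=2: arr=1 -> substrate=0 bound=4 product=1
t=3: arr=0 -> substrate=0 bound=1 product=4
t=4: arr=3 -> substrate=0 bound=3 product=5
t=5: arr=2 -> substrate=1 bound=4 product=5
t=6: arr=3 -> substrate=1 bound=4 product=8
t=7: arr=0 -> substrate=0 bound=4 product=9
t=8: arr=2 -> substrate=0 bound=3 product=12
t=9: arr=0 -> substrate=0 bound=2 product=13
t=10: arr=2 -> substrate=0 bound=2 product=15
t=11: arr=2 -> substrate=0 bound=4 product=15
t=12: arr=0 -> substrate=0 bound=2 product=17
t=13: arr=2 -> substrate=0 bound=2 product=19

Answer: 1 4 4 1 3 4 4 4 3 2 2 4 2 2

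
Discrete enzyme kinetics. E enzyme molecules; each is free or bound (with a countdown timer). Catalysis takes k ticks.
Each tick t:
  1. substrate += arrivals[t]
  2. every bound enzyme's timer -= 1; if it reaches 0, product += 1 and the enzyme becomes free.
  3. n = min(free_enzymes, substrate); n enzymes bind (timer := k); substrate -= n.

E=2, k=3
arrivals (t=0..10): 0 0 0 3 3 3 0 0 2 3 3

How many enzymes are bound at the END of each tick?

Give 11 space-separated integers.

t=0: arr=0 -> substrate=0 bound=0 product=0
t=1: arr=0 -> substrate=0 bound=0 product=0
t=2: arr=0 -> substrate=0 bound=0 product=0
t=3: arr=3 -> substrate=1 bound=2 product=0
t=4: arr=3 -> substrate=4 bound=2 product=0
t=5: arr=3 -> substrate=7 bound=2 product=0
t=6: arr=0 -> substrate=5 bound=2 product=2
t=7: arr=0 -> substrate=5 bound=2 product=2
t=8: arr=2 -> substrate=7 bound=2 product=2
t=9: arr=3 -> substrate=8 bound=2 product=4
t=10: arr=3 -> substrate=11 bound=2 product=4

Answer: 0 0 0 2 2 2 2 2 2 2 2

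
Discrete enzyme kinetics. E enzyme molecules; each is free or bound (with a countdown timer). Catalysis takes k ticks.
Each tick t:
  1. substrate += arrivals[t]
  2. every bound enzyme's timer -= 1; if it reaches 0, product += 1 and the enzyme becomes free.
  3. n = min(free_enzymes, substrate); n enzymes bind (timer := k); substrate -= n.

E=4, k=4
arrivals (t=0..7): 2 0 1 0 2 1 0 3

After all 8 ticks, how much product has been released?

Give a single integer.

t=0: arr=2 -> substrate=0 bound=2 product=0
t=1: arr=0 -> substrate=0 bound=2 product=0
t=2: arr=1 -> substrate=0 bound=3 product=0
t=3: arr=0 -> substrate=0 bound=3 product=0
t=4: arr=2 -> substrate=0 bound=3 product=2
t=5: arr=1 -> substrate=0 bound=4 product=2
t=6: arr=0 -> substrate=0 bound=3 product=3
t=7: arr=3 -> substrate=2 bound=4 product=3

Answer: 3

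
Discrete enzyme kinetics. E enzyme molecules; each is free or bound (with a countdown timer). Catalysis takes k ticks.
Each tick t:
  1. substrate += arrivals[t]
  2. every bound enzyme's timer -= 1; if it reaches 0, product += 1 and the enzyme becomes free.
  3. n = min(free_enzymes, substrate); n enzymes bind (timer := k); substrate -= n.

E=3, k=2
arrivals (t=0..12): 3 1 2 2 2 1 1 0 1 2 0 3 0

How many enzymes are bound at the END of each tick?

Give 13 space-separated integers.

Answer: 3 3 3 3 3 3 3 3 1 3 2 3 3

Derivation:
t=0: arr=3 -> substrate=0 bound=3 product=0
t=1: arr=1 -> substrate=1 bound=3 product=0
t=2: arr=2 -> substrate=0 bound=3 product=3
t=3: arr=2 -> substrate=2 bound=3 product=3
t=4: arr=2 -> substrate=1 bound=3 product=6
t=5: arr=1 -> substrate=2 bound=3 product=6
t=6: arr=1 -> substrate=0 bound=3 product=9
t=7: arr=0 -> substrate=0 bound=3 product=9
t=8: arr=1 -> substrate=0 bound=1 product=12
t=9: arr=2 -> substrate=0 bound=3 product=12
t=10: arr=0 -> substrate=0 bound=2 product=13
t=11: arr=3 -> substrate=0 bound=3 product=15
t=12: arr=0 -> substrate=0 bound=3 product=15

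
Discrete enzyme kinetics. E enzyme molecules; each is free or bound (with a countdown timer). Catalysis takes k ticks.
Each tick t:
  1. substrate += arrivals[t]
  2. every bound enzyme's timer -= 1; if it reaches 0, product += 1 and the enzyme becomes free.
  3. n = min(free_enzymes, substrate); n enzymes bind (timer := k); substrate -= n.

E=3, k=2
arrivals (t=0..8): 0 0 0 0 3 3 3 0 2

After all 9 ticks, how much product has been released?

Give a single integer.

Answer: 6

Derivation:
t=0: arr=0 -> substrate=0 bound=0 product=0
t=1: arr=0 -> substrate=0 bound=0 product=0
t=2: arr=0 -> substrate=0 bound=0 product=0
t=3: arr=0 -> substrate=0 bound=0 product=0
t=4: arr=3 -> substrate=0 bound=3 product=0
t=5: arr=3 -> substrate=3 bound=3 product=0
t=6: arr=3 -> substrate=3 bound=3 product=3
t=7: arr=0 -> substrate=3 bound=3 product=3
t=8: arr=2 -> substrate=2 bound=3 product=6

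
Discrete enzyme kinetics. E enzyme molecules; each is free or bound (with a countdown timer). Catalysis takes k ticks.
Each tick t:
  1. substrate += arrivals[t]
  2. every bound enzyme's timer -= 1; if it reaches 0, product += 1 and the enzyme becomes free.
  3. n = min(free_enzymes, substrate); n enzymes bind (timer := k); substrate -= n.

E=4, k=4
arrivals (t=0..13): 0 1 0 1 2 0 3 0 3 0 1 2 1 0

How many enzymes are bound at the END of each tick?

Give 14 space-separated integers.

t=0: arr=0 -> substrate=0 bound=0 product=0
t=1: arr=1 -> substrate=0 bound=1 product=0
t=2: arr=0 -> substrate=0 bound=1 product=0
t=3: arr=1 -> substrate=0 bound=2 product=0
t=4: arr=2 -> substrate=0 bound=4 product=0
t=5: arr=0 -> substrate=0 bound=3 product=1
t=6: arr=3 -> substrate=2 bound=4 product=1
t=7: arr=0 -> substrate=1 bound=4 product=2
t=8: arr=3 -> substrate=2 bound=4 product=4
t=9: arr=0 -> substrate=2 bound=4 product=4
t=10: arr=1 -> substrate=2 bound=4 product=5
t=11: arr=2 -> substrate=3 bound=4 product=6
t=12: arr=1 -> substrate=2 bound=4 product=8
t=13: arr=0 -> substrate=2 bound=4 product=8

Answer: 0 1 1 2 4 3 4 4 4 4 4 4 4 4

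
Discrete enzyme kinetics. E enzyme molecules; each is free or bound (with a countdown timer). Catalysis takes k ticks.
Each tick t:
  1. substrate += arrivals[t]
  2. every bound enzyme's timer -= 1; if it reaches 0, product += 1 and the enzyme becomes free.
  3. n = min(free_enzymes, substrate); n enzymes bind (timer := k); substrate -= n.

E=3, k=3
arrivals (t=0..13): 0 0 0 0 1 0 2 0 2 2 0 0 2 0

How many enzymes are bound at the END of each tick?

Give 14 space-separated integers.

Answer: 0 0 0 0 1 1 3 2 3 3 3 3 3 3

Derivation:
t=0: arr=0 -> substrate=0 bound=0 product=0
t=1: arr=0 -> substrate=0 bound=0 product=0
t=2: arr=0 -> substrate=0 bound=0 product=0
t=3: arr=0 -> substrate=0 bound=0 product=0
t=4: arr=1 -> substrate=0 bound=1 product=0
t=5: arr=0 -> substrate=0 bound=1 product=0
t=6: arr=2 -> substrate=0 bound=3 product=0
t=7: arr=0 -> substrate=0 bound=2 product=1
t=8: arr=2 -> substrate=1 bound=3 product=1
t=9: arr=2 -> substrate=1 bound=3 product=3
t=10: arr=0 -> substrate=1 bound=3 product=3
t=11: arr=0 -> substrate=0 bound=3 product=4
t=12: arr=2 -> substrate=0 bound=3 product=6
t=13: arr=0 -> substrate=0 bound=3 product=6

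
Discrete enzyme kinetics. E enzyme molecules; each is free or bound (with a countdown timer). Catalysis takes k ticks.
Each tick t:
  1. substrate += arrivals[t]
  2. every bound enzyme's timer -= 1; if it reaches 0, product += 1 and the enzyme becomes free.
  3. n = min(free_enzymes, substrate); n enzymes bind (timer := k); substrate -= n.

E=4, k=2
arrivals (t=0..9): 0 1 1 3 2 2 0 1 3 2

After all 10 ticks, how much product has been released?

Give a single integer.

t=0: arr=0 -> substrate=0 bound=0 product=0
t=1: arr=1 -> substrate=0 bound=1 product=0
t=2: arr=1 -> substrate=0 bound=2 product=0
t=3: arr=3 -> substrate=0 bound=4 product=1
t=4: arr=2 -> substrate=1 bound=4 product=2
t=5: arr=2 -> substrate=0 bound=4 product=5
t=6: arr=0 -> substrate=0 bound=3 product=6
t=7: arr=1 -> substrate=0 bound=1 product=9
t=8: arr=3 -> substrate=0 bound=4 product=9
t=9: arr=2 -> substrate=1 bound=4 product=10

Answer: 10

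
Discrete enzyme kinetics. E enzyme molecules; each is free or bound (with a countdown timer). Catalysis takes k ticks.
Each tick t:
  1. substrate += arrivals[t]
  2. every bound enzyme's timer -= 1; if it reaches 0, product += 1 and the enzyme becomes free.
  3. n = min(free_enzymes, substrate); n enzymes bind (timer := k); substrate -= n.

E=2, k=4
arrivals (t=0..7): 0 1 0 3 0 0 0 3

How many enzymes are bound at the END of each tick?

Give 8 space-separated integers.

t=0: arr=0 -> substrate=0 bound=0 product=0
t=1: arr=1 -> substrate=0 bound=1 product=0
t=2: arr=0 -> substrate=0 bound=1 product=0
t=3: arr=3 -> substrate=2 bound=2 product=0
t=4: arr=0 -> substrate=2 bound=2 product=0
t=5: arr=0 -> substrate=1 bound=2 product=1
t=6: arr=0 -> substrate=1 bound=2 product=1
t=7: arr=3 -> substrate=3 bound=2 product=2

Answer: 0 1 1 2 2 2 2 2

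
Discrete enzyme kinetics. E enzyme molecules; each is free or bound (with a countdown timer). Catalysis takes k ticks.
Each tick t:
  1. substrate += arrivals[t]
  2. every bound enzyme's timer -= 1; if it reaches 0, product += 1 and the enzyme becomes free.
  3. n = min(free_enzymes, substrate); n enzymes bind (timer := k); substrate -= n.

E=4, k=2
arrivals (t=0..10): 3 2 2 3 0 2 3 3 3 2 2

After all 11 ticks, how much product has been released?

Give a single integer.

Answer: 18

Derivation:
t=0: arr=3 -> substrate=0 bound=3 product=0
t=1: arr=2 -> substrate=1 bound=4 product=0
t=2: arr=2 -> substrate=0 bound=4 product=3
t=3: arr=3 -> substrate=2 bound=4 product=4
t=4: arr=0 -> substrate=0 bound=3 product=7
t=5: arr=2 -> substrate=0 bound=4 product=8
t=6: arr=3 -> substrate=1 bound=4 product=10
t=7: arr=3 -> substrate=2 bound=4 product=12
t=8: arr=3 -> substrate=3 bound=4 product=14
t=9: arr=2 -> substrate=3 bound=4 product=16
t=10: arr=2 -> substrate=3 bound=4 product=18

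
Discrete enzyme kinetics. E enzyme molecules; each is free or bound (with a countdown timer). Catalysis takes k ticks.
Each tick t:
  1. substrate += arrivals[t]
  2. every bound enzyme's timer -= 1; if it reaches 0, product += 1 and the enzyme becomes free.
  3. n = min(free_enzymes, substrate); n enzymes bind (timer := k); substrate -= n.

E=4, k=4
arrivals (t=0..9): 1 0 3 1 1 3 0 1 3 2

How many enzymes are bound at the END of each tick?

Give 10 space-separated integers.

Answer: 1 1 4 4 4 4 4 4 4 4

Derivation:
t=0: arr=1 -> substrate=0 bound=1 product=0
t=1: arr=0 -> substrate=0 bound=1 product=0
t=2: arr=3 -> substrate=0 bound=4 product=0
t=3: arr=1 -> substrate=1 bound=4 product=0
t=4: arr=1 -> substrate=1 bound=4 product=1
t=5: arr=3 -> substrate=4 bound=4 product=1
t=6: arr=0 -> substrate=1 bound=4 product=4
t=7: arr=1 -> substrate=2 bound=4 product=4
t=8: arr=3 -> substrate=4 bound=4 product=5
t=9: arr=2 -> substrate=6 bound=4 product=5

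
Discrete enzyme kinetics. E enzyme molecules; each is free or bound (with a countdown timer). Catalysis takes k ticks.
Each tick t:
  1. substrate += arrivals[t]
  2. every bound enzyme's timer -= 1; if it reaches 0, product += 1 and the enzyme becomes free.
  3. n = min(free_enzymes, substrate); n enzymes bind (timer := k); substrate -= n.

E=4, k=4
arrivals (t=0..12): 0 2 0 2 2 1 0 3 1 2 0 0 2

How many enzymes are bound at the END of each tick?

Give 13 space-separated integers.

t=0: arr=0 -> substrate=0 bound=0 product=0
t=1: arr=2 -> substrate=0 bound=2 product=0
t=2: arr=0 -> substrate=0 bound=2 product=0
t=3: arr=2 -> substrate=0 bound=4 product=0
t=4: arr=2 -> substrate=2 bound=4 product=0
t=5: arr=1 -> substrate=1 bound=4 product=2
t=6: arr=0 -> substrate=1 bound=4 product=2
t=7: arr=3 -> substrate=2 bound=4 product=4
t=8: arr=1 -> substrate=3 bound=4 product=4
t=9: arr=2 -> substrate=3 bound=4 product=6
t=10: arr=0 -> substrate=3 bound=4 product=6
t=11: arr=0 -> substrate=1 bound=4 product=8
t=12: arr=2 -> substrate=3 bound=4 product=8

Answer: 0 2 2 4 4 4 4 4 4 4 4 4 4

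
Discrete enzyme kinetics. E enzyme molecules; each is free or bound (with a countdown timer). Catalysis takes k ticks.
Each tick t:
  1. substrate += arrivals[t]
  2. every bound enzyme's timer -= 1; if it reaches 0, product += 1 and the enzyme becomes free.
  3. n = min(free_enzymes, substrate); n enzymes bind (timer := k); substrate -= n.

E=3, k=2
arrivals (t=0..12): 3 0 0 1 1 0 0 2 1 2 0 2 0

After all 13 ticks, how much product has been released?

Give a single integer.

t=0: arr=3 -> substrate=0 bound=3 product=0
t=1: arr=0 -> substrate=0 bound=3 product=0
t=2: arr=0 -> substrate=0 bound=0 product=3
t=3: arr=1 -> substrate=0 bound=1 product=3
t=4: arr=1 -> substrate=0 bound=2 product=3
t=5: arr=0 -> substrate=0 bound=1 product=4
t=6: arr=0 -> substrate=0 bound=0 product=5
t=7: arr=2 -> substrate=0 bound=2 product=5
t=8: arr=1 -> substrate=0 bound=3 product=5
t=9: arr=2 -> substrate=0 bound=3 product=7
t=10: arr=0 -> substrate=0 bound=2 product=8
t=11: arr=2 -> substrate=0 bound=2 product=10
t=12: arr=0 -> substrate=0 bound=2 product=10

Answer: 10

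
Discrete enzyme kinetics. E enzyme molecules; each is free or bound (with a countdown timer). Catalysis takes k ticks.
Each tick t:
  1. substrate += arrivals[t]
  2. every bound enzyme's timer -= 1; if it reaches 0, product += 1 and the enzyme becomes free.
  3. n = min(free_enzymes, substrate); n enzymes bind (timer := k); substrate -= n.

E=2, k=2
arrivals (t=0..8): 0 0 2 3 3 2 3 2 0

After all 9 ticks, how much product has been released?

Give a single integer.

t=0: arr=0 -> substrate=0 bound=0 product=0
t=1: arr=0 -> substrate=0 bound=0 product=0
t=2: arr=2 -> substrate=0 bound=2 product=0
t=3: arr=3 -> substrate=3 bound=2 product=0
t=4: arr=3 -> substrate=4 bound=2 product=2
t=5: arr=2 -> substrate=6 bound=2 product=2
t=6: arr=3 -> substrate=7 bound=2 product=4
t=7: arr=2 -> substrate=9 bound=2 product=4
t=8: arr=0 -> substrate=7 bound=2 product=6

Answer: 6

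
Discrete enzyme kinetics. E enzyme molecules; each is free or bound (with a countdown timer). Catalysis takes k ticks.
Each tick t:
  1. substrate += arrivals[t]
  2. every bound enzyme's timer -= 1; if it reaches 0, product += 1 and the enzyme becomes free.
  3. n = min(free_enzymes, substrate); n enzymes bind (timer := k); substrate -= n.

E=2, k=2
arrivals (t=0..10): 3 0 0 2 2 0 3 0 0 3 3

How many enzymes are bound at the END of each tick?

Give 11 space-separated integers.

t=0: arr=3 -> substrate=1 bound=2 product=0
t=1: arr=0 -> substrate=1 bound=2 product=0
t=2: arr=0 -> substrate=0 bound=1 product=2
t=3: arr=2 -> substrate=1 bound=2 product=2
t=4: arr=2 -> substrate=2 bound=2 product=3
t=5: arr=0 -> substrate=1 bound=2 product=4
t=6: arr=3 -> substrate=3 bound=2 product=5
t=7: arr=0 -> substrate=2 bound=2 product=6
t=8: arr=0 -> substrate=1 bound=2 product=7
t=9: arr=3 -> substrate=3 bound=2 product=8
t=10: arr=3 -> substrate=5 bound=2 product=9

Answer: 2 2 1 2 2 2 2 2 2 2 2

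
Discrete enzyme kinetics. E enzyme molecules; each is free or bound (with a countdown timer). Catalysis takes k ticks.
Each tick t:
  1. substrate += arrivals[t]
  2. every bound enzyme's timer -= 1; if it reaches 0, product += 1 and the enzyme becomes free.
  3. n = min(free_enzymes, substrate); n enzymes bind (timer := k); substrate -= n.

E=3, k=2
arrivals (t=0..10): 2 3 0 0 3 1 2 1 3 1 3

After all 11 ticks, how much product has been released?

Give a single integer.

t=0: arr=2 -> substrate=0 bound=2 product=0
t=1: arr=3 -> substrate=2 bound=3 product=0
t=2: arr=0 -> substrate=0 bound=3 product=2
t=3: arr=0 -> substrate=0 bound=2 product=3
t=4: arr=3 -> substrate=0 bound=3 product=5
t=5: arr=1 -> substrate=1 bound=3 product=5
t=6: arr=2 -> substrate=0 bound=3 product=8
t=7: arr=1 -> substrate=1 bound=3 product=8
t=8: arr=3 -> substrate=1 bound=3 product=11
t=9: arr=1 -> substrate=2 bound=3 product=11
t=10: arr=3 -> substrate=2 bound=3 product=14

Answer: 14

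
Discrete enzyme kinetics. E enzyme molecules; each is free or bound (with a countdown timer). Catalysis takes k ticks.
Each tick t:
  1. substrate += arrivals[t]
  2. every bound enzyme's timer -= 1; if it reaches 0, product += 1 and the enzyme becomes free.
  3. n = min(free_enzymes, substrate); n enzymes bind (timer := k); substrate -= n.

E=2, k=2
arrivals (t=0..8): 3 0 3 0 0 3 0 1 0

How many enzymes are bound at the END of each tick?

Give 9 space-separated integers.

Answer: 2 2 2 2 2 2 2 2 2

Derivation:
t=0: arr=3 -> substrate=1 bound=2 product=0
t=1: arr=0 -> substrate=1 bound=2 product=0
t=2: arr=3 -> substrate=2 bound=2 product=2
t=3: arr=0 -> substrate=2 bound=2 product=2
t=4: arr=0 -> substrate=0 bound=2 product=4
t=5: arr=3 -> substrate=3 bound=2 product=4
t=6: arr=0 -> substrate=1 bound=2 product=6
t=7: arr=1 -> substrate=2 bound=2 product=6
t=8: arr=0 -> substrate=0 bound=2 product=8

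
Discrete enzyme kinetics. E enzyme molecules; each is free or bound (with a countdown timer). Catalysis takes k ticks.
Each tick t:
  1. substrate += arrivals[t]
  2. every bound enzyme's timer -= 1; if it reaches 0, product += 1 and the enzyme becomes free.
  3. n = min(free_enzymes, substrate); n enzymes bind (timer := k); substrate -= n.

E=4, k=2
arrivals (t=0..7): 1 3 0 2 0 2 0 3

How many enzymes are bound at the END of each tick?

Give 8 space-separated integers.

Answer: 1 4 3 2 2 2 2 3

Derivation:
t=0: arr=1 -> substrate=0 bound=1 product=0
t=1: arr=3 -> substrate=0 bound=4 product=0
t=2: arr=0 -> substrate=0 bound=3 product=1
t=3: arr=2 -> substrate=0 bound=2 product=4
t=4: arr=0 -> substrate=0 bound=2 product=4
t=5: arr=2 -> substrate=0 bound=2 product=6
t=6: arr=0 -> substrate=0 bound=2 product=6
t=7: arr=3 -> substrate=0 bound=3 product=8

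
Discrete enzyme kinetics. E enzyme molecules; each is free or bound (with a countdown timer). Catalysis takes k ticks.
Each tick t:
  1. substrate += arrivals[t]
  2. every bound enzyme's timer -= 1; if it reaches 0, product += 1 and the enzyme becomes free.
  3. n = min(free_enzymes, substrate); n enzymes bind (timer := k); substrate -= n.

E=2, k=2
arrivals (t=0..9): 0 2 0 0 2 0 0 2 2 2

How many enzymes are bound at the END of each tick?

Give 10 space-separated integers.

Answer: 0 2 2 0 2 2 0 2 2 2

Derivation:
t=0: arr=0 -> substrate=0 bound=0 product=0
t=1: arr=2 -> substrate=0 bound=2 product=0
t=2: arr=0 -> substrate=0 bound=2 product=0
t=3: arr=0 -> substrate=0 bound=0 product=2
t=4: arr=2 -> substrate=0 bound=2 product=2
t=5: arr=0 -> substrate=0 bound=2 product=2
t=6: arr=0 -> substrate=0 bound=0 product=4
t=7: arr=2 -> substrate=0 bound=2 product=4
t=8: arr=2 -> substrate=2 bound=2 product=4
t=9: arr=2 -> substrate=2 bound=2 product=6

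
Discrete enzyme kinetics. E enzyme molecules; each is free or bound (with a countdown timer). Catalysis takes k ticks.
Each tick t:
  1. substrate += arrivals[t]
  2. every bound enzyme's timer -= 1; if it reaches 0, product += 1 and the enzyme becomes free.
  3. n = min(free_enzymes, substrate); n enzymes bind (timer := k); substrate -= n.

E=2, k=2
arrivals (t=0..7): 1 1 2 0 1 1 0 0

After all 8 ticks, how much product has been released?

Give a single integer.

Answer: 6

Derivation:
t=0: arr=1 -> substrate=0 bound=1 product=0
t=1: arr=1 -> substrate=0 bound=2 product=0
t=2: arr=2 -> substrate=1 bound=2 product=1
t=3: arr=0 -> substrate=0 bound=2 product=2
t=4: arr=1 -> substrate=0 bound=2 product=3
t=5: arr=1 -> substrate=0 bound=2 product=4
t=6: arr=0 -> substrate=0 bound=1 product=5
t=7: arr=0 -> substrate=0 bound=0 product=6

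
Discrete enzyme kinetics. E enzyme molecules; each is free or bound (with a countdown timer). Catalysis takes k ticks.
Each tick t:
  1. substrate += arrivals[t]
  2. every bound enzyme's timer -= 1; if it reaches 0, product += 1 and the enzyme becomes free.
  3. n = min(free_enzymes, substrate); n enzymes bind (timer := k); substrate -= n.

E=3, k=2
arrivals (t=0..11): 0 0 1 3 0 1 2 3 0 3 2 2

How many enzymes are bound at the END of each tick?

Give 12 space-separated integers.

Answer: 0 0 1 3 3 2 3 3 3 3 3 3

Derivation:
t=0: arr=0 -> substrate=0 bound=0 product=0
t=1: arr=0 -> substrate=0 bound=0 product=0
t=2: arr=1 -> substrate=0 bound=1 product=0
t=3: arr=3 -> substrate=1 bound=3 product=0
t=4: arr=0 -> substrate=0 bound=3 product=1
t=5: arr=1 -> substrate=0 bound=2 product=3
t=6: arr=2 -> substrate=0 bound=3 product=4
t=7: arr=3 -> substrate=2 bound=3 product=5
t=8: arr=0 -> substrate=0 bound=3 product=7
t=9: arr=3 -> substrate=2 bound=3 product=8
t=10: arr=2 -> substrate=2 bound=3 product=10
t=11: arr=2 -> substrate=3 bound=3 product=11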